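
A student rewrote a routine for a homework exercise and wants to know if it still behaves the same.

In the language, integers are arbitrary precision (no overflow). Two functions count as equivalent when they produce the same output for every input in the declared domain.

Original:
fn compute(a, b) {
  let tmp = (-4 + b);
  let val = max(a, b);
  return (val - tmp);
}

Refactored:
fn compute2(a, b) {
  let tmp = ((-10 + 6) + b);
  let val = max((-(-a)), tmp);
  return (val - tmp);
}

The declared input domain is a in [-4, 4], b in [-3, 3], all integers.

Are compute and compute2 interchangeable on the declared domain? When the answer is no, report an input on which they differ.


These are not equivalent — on a=-4, b=-3 the outputs split (4 vs 3).
compute: tmp=-7, then val=-3, then returns 4
compute2: tmp=-7, then val=-4, then returns 3
verdict: not equivalent; witness: a=-4, b=-3


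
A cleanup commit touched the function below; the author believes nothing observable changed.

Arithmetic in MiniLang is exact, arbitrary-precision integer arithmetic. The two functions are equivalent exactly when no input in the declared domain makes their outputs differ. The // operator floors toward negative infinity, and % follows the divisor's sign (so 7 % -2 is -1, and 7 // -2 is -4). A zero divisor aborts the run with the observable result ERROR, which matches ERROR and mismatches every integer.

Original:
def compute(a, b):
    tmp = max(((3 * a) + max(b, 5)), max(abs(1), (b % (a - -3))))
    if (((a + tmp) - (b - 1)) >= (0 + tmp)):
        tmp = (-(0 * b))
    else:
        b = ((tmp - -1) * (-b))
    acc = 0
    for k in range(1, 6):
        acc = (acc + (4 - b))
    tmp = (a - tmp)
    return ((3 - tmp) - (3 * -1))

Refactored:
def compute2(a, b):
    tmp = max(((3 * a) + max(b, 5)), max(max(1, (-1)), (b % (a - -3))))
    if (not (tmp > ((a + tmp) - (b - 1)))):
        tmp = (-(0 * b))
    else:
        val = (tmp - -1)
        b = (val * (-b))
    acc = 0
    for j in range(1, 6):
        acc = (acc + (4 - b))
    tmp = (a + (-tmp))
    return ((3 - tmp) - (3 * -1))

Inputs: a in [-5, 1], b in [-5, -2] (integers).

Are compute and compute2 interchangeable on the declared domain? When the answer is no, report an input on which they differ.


The two versions differ — the changes include constant usage differs; also arithmetic usage differs; also comparison usage differs; also local variable names differ; also boolean connective usage differs; also min/max/abs usage differs; also statement counts differ.
Tracing a=-2, b=-3: compute: tmp = 1; (((a + tmp) - (b - 1)) >= (0 + tmp)) -> true; tmp = 0; acc = 0; [k=1]; acc = 7; [k=2]; acc = 14; [k=3]; acc = 21; [k=4]; acc = 28; [k=5]; acc = 35; tmp = -2; return 8 | compute2: tmp = 1; (not (tmp > ((a + tmp) - (b - 1)))) -> true; tmp = 0; acc = 0; [j=1]; acc = 7; [j=2]; acc = 14; [j=3]; acc = 21; [j=4]; acc = 28; [j=5]; acc = 35; tmp = -2; return 8 — matching result 8.
Sweeping the whole domain (28 inputs) finds no disagreement.
verdict: equivalent


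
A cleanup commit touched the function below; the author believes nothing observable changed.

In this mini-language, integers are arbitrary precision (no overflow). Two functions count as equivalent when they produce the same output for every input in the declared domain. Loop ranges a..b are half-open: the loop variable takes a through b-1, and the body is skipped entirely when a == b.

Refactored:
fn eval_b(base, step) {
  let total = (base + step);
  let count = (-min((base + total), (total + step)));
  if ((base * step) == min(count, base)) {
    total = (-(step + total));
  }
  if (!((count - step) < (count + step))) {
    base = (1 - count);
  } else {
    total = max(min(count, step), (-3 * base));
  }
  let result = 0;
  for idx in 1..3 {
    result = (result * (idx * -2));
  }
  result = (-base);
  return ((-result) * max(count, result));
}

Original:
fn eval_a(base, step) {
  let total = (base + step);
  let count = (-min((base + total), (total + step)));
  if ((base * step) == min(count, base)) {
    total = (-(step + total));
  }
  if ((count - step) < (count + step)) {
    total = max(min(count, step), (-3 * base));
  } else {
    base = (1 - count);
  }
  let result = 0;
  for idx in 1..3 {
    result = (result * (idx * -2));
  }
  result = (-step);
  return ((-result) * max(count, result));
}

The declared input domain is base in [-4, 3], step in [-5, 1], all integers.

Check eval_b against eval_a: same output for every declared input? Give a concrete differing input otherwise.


Run the pair on base=-4, step=-5.
eval_a: total=-9, then count=14, then ((base * step) == min(count, base)) is false, then ((count - step) < (count + step)) is false, then base=-13, then result=0, then (idx=1), then result=0, then (idx=2), then result=0, then result=5, then returns -70
eval_b: total=-9, then count=14, then ((base * step) == min(count, base)) is false, then (!((count - step) < (count + step))) is true, then base=-13, then result=0, then (idx=1), then result=0, then (idx=2), then result=0, then result=13, then returns -182
-70 != -182, so the rewrite changes behavior.
verdict: not equivalent; witness: base=-4, step=-5


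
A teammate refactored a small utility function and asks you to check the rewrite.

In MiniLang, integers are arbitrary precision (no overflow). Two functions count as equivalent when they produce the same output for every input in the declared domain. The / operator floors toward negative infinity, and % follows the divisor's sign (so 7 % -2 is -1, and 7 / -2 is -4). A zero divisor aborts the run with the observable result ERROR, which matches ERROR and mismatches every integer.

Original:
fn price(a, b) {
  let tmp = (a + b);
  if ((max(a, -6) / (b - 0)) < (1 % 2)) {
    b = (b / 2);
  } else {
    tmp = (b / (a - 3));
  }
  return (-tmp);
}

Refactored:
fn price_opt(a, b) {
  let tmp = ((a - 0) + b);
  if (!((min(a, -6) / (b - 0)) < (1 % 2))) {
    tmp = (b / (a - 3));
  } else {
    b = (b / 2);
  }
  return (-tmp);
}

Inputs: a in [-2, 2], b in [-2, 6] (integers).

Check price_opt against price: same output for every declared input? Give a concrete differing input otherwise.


There is a counterexample at a=-1, b=-2: 3 on one side, 0 on the other.
price: tmp becomes -3; next ((max(a, -6) / (b - 0)) < (1 % 2)) evaluates to true; next b becomes -1; next final value 3
price_opt: tmp becomes -3; next (!((min(a, -6) / (b - 0)) < (1 % 2))) evaluates to true; next tmp becomes 0; next final value 0
verdict: not equivalent; witness: a=-1, b=-2


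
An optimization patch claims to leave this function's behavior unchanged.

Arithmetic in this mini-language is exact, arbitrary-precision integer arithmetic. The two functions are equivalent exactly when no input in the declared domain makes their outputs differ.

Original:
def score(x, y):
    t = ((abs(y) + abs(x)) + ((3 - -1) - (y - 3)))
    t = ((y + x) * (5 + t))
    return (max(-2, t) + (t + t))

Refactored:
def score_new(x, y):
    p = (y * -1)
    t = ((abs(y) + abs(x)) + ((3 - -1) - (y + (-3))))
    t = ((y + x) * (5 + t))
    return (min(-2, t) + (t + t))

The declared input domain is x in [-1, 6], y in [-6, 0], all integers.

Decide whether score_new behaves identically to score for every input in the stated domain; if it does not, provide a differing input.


Run the pair on x=-1, y=-6.
score: t=20, then t=-175, then returns -352
score_new: p=6, then t=20, then t=-175, then returns -525
-352 against -525: the behavior changed.
verdict: not equivalent; witness: x=-1, y=-6


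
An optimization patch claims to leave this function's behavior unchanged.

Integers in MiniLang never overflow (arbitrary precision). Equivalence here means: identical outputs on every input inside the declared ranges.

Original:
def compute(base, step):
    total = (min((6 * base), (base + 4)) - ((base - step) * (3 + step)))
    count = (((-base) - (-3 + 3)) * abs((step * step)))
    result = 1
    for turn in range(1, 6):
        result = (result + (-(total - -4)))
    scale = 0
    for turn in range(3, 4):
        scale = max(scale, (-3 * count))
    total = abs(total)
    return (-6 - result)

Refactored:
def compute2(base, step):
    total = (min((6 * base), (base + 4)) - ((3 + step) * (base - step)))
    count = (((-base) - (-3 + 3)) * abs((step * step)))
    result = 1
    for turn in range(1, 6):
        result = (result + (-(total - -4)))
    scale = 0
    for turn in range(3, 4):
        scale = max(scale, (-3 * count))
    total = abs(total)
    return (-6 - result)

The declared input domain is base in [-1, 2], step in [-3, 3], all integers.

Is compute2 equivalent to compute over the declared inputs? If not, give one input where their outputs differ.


Reading the diff, among the changes: same computation, different form.
Tracing base=0, step=0: compute: total=0, then count=0, then result=1, then (turn=1), then result=-3, then (turn=2), then result=-7, then (turn=3), then result=-11, then (turn=4), then result=-15, then (turn=5), then result=-19, then scale=0, then (turn=3), then scale=0, then total=0, then returns 13 | compute2: total=0, then count=0, then result=1, then (turn=1), then result=-3, then (turn=2), then result=-7, then (turn=3), then result=-11, then (turn=4), then result=-15, then (turn=5), then result=-19, then scale=0, then (turn=3), then scale=0, then total=0, then returns 13 — matching result 13.
Sweeping the whole domain (28 inputs) finds no disagreement.
verdict: equivalent


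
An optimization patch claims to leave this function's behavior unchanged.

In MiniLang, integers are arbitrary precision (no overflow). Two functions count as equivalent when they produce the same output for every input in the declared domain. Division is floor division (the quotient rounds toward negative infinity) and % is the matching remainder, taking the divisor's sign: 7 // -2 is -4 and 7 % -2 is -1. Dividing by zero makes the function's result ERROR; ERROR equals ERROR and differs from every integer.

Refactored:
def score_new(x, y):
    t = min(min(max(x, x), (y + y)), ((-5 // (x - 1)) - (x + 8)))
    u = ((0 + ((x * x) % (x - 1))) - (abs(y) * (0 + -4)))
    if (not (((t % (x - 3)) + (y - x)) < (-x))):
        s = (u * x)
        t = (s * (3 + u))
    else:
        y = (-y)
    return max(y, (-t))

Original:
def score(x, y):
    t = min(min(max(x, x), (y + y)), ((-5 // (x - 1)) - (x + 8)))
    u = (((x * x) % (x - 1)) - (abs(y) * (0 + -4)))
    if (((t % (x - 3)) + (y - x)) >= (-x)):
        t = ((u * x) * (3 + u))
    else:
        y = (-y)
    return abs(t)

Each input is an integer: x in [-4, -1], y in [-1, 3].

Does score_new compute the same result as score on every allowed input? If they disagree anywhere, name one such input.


Input x=-2, y=0: 4 from score versus 0 from score_new.
verdict: not equivalent; witness: x=-2, y=0


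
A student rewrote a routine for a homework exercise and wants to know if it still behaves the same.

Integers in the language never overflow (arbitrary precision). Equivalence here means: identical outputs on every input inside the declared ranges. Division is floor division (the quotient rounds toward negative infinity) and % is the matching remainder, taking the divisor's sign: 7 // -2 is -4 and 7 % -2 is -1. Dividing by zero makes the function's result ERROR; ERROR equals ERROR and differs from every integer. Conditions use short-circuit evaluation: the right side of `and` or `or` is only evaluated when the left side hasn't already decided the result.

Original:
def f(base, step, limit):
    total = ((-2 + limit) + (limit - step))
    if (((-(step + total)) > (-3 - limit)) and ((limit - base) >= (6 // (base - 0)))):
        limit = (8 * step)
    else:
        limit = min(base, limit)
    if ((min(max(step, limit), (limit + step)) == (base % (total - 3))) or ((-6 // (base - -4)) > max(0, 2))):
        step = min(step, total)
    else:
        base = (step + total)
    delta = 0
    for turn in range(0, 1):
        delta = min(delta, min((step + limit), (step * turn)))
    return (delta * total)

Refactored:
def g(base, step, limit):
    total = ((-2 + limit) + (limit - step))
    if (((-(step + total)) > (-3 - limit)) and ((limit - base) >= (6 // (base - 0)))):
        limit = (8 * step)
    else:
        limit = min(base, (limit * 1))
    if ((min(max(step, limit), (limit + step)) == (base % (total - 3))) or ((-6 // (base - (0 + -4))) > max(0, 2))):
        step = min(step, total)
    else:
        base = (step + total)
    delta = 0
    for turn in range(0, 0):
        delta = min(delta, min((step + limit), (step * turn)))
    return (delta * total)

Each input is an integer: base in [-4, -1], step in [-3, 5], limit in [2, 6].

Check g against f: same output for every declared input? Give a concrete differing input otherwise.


Evaluate both at base=-3, step=-3, limit=2.
f: total=5, then (((-(step + total)) > (-3 - limit)) and ((limit - base) >= (6 // (base - 0)))) is true, then limit=-24, then ((min(max(step, limit), (limit + step)) == (base % (total - 3))) or ((-6 // (base - -4)) > max(0, 2))) is false, then base=2, then delta=0, then (turn=0), then delta=-27, then returns -135
g: total=5, then (((-(step + total)) > (-3 - limit)) and ((limit - base) >= (6 // (base - 0)))) is true, then limit=-24, then ((min(max(step, limit), (limit + step)) == (base % (total - 3))) or ((-6 // (base - (0 + -4))) > max(0, 2))) is false, then base=2, then delta=0, then the loop over turn runs zero times, then returns 0
-135 != 0, so the rewrite changes behavior.
verdict: not equivalent; witness: base=-3, step=-3, limit=2


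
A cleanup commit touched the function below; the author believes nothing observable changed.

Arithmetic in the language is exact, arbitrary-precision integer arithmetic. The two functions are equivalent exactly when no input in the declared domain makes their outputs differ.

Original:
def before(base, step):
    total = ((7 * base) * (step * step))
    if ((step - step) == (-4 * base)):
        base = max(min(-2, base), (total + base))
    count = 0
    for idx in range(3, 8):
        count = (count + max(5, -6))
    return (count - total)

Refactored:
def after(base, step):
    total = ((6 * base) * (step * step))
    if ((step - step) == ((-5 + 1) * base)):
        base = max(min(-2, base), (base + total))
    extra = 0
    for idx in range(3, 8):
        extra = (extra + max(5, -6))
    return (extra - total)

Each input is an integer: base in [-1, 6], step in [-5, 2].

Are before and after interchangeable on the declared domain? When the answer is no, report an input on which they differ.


Try base=-1, step=-5.
before: total becomes -175; next ((step - step) == (-4 * base)) evaluates to false; next count becomes 0; next at idx=3:; next count becomes 5; next at idx=4:; next count becomes 10; next at idx=5:; next count becomes 15; next at idx=6:; next count becomes 20; next at idx=7:; next count becomes 25; next final value 200
after: total becomes -150; next ((step - step) == ((-5 + 1) * base)) evaluates to false; next extra becomes 0; next at idx=3:; next extra becomes 5; next at idx=4:; next extra becomes 10; next at idx=5:; next extra becomes 15; next at idx=6:; next extra becomes 20; next at idx=7:; next extra becomes 25; next final value 175
200 != 175, so the rewrite changes behavior.
verdict: not equivalent; witness: base=-1, step=-5


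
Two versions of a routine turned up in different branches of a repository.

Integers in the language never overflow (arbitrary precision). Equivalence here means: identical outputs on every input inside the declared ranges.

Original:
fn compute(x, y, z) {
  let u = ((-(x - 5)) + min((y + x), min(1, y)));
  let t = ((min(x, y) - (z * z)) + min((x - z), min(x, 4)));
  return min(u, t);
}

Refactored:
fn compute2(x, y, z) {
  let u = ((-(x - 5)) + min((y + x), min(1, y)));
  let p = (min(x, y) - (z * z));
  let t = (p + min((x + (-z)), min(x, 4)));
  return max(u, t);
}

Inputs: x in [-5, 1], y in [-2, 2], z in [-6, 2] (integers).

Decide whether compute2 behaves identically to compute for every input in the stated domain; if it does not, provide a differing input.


Evaluate both at x=-5, y=-2, z=-6.
compute: u becomes 3; next t becomes -46; next final value -46
compute2: u becomes 3; next p becomes -41; next t becomes -46; next final value 3
-46 against 3: the behavior changed.
verdict: not equivalent; witness: x=-5, y=-2, z=-6


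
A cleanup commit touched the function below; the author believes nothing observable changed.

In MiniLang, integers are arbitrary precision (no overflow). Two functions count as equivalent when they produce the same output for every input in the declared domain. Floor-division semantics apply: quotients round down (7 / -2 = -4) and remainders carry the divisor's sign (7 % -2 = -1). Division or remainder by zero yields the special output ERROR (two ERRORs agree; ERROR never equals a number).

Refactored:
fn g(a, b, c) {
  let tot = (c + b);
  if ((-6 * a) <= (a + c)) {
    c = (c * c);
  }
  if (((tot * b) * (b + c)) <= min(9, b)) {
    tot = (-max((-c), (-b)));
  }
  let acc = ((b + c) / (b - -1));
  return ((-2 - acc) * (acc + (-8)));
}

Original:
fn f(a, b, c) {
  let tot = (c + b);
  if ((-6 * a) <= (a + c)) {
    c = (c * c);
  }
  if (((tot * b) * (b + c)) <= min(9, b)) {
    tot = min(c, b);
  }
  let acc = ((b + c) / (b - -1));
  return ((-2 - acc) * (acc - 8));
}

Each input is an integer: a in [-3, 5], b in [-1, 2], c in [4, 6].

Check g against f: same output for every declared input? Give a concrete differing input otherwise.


Comparing the listings, the differences include: min/max/abs usage differs, and arithmetic usage differs.
Tracing a=-1, b=0, c=5: f: tot = 5; ((-6 * a) <= (a + c)) -> false; (((tot * b) * (b + c)) <= min(9, b)) -> true; tot = 0; acc = 5; return 21 | g: tot = 5; ((-6 * a) <= (a + c)) -> false; (((tot * b) * (b + c)) <= min(9, b)) -> true; tot = 0; acc = 5; return 21 — matching result 21.
Across all 108 domain points the two functions coincide.
verdict: equivalent


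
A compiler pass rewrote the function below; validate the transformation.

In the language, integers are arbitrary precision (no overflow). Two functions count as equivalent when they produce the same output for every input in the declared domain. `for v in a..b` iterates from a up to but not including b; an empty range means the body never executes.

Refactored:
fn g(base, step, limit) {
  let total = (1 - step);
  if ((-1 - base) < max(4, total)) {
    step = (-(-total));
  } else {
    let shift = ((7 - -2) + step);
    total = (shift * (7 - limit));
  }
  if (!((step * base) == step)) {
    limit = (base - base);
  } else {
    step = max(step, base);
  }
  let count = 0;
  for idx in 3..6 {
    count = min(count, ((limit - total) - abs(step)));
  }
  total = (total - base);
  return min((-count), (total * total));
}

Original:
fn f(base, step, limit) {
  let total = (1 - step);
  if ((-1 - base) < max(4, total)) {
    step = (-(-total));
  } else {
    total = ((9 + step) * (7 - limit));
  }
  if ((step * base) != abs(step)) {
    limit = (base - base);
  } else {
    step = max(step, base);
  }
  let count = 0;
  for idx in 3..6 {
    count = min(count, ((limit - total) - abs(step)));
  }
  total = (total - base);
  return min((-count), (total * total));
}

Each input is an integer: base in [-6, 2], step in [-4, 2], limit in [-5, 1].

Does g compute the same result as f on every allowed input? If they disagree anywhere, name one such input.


base=1, step=2, limit=-5 yields 0 from f but 4 from g.
verdict: not equivalent; witness: base=1, step=2, limit=-5


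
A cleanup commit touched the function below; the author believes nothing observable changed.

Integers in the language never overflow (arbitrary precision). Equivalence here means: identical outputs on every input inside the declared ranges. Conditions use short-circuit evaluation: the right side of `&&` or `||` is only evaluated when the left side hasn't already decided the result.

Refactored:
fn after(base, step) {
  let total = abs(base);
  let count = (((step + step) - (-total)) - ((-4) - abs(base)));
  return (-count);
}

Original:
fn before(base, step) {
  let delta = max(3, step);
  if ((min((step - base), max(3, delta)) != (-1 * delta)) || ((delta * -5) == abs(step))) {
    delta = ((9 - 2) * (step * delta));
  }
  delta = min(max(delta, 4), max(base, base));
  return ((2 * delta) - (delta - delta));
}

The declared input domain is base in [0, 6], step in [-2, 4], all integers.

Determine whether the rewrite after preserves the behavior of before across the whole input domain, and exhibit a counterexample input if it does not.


Take base=0, step=-1.
before: delta=3, then ((min((step - base), max(3, delta)) != (-1 * delta)) || ((delta * -5) == abs(step))) is true, then delta=-21, then delta=0, then returns 0
after: total=0, then count=2, then returns -2
0 vs -2 — the two versions disagree here.
verdict: not equivalent; witness: base=0, step=-1


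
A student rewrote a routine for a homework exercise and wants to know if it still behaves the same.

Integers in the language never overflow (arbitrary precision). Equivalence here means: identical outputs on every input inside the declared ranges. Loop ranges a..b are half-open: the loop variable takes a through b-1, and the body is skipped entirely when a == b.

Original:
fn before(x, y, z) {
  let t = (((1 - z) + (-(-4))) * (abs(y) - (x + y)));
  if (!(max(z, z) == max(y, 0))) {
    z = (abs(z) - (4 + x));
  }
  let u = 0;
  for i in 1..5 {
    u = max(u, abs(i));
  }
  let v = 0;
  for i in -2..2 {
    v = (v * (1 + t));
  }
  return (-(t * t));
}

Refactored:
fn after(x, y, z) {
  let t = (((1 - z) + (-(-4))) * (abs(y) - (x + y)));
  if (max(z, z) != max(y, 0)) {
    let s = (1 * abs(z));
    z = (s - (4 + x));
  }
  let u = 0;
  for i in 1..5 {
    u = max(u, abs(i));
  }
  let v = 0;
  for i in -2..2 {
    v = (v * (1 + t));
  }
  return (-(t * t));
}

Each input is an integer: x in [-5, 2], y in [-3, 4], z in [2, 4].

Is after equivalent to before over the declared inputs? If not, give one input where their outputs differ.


Comparing the listings, the differences include: constant usage differs; also local variable names differ; also arithmetic usage differs; also statement counts differ; also boolean connective usage differs; also comparison usage differs.
Spot check at x=-1, y=-3, z=3 — before: t := 14 | (!(max(z, z) == max(y, 0))): true | z := 0 | u := 0 | iter i=1: | u := 1 | iter i=2: | u := 2 | iter i=3: | u := 3 | iter i=4: | u := 4 | v := 0 | iter i=-2: | v := 0 | iter i=-1: | v := 0 | iter i=0: | v := 0 | iter i=1: | v := 0 | result -196. after: t := 14 | (max(z, z) != max(y, 0)): true | s := 3 | z := 0 | u := 0 | iter i=1: | u := 1 | iter i=2: | u := 2 | iter i=3: | u := 3 | iter i=4: | u := 4 | v := 0 | iter i=-2: | v := 0 | iter i=-1: | v := 0 | iter i=0: | v := 0 | iter i=1: | v := 0 | result -196. Both give -196.
Sweeping the whole domain (192 inputs) finds no disagreement.
verdict: equivalent


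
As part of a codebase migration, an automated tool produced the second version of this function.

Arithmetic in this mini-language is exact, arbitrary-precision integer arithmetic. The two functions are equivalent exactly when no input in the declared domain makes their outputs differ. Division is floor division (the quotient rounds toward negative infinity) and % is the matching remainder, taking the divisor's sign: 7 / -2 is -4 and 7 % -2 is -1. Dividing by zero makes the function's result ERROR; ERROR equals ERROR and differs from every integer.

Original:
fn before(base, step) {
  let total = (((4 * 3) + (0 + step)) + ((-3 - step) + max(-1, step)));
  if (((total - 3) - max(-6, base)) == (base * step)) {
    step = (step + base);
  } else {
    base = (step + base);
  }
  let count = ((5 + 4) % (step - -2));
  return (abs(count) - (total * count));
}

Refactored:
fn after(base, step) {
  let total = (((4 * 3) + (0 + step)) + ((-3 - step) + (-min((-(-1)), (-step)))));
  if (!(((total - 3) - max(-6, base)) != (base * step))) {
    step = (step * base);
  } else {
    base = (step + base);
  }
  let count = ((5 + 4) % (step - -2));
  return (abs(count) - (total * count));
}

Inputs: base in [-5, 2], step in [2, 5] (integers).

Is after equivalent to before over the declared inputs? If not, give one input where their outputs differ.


Evaluate both at base=2, step=4.
before: total = 13; (((total - 3) - max(-6, base)) == (base * step)) -> true; step = 6; count = 1; return -12
after: total = 13; (!(((total - 3) - max(-6, base)) != (base * step))) -> true; step = 8; count = 9; return -108
-12 and -108 differ, so these are not the same function on this domain.
verdict: not equivalent; witness: base=2, step=4


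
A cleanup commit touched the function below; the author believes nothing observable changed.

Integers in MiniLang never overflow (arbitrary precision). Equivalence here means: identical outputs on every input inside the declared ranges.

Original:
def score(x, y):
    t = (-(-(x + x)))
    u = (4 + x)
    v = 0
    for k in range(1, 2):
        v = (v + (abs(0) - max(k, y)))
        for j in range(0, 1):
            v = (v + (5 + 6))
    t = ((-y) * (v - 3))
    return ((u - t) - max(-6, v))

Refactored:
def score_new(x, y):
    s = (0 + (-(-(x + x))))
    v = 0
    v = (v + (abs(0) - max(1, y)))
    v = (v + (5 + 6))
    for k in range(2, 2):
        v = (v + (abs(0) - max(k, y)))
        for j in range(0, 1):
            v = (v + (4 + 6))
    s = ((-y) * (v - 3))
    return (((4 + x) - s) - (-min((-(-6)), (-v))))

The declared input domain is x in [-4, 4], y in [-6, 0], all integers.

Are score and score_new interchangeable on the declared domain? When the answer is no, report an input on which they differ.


Equivalent. The suspicious edit (`5` became `4`) never changes the result for any input inside the declared domain.
Sweeping the whole domain (63 inputs) finds no disagreement.
Tracing x=2, y=0: score: t becomes 4; next u becomes 6; next v becomes 0; next at k=1:; next v becomes -1; next at j=0:; next v becomes 10; next t becomes 0; next final value -4 | score_new: s becomes 4; next v becomes 0; next v becomes -1; next v becomes 10; next k never enters its loop body; next s becomes 0; next final value -4 — matching result -4.
verdict: equivalent


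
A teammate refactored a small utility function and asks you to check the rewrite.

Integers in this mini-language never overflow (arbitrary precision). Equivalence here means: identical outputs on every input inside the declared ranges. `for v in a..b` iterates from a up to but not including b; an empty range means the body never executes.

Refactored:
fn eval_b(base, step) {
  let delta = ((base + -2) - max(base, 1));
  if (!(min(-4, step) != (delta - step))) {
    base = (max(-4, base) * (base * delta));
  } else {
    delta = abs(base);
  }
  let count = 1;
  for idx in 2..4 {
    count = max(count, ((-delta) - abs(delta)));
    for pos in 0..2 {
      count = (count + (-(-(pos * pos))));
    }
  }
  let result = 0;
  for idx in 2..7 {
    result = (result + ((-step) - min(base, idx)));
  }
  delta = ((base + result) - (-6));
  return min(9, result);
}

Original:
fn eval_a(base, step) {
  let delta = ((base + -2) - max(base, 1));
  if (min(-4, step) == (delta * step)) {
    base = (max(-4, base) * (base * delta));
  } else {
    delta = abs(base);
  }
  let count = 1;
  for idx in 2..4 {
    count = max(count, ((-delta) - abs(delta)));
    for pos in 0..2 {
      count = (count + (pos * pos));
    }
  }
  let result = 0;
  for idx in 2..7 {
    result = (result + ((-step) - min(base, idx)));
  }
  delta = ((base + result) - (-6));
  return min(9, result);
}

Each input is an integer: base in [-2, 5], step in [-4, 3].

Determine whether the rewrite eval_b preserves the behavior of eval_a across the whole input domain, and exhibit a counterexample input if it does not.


There is a counterexample at base=-1, step=0: 5 on one side, 9 on the other.
eval_a: delta becomes -4; next (min(-4, step) == (delta * step)) evaluates to false; next delta becomes 1; next count becomes 1; next at idx=2:; next count becomes 1; next at pos=0:; next count becomes 1; next at pos=1:; next count becomes 2; next at idx=3:; next count becomes 2; next at pos=0:; next count becomes 2; next at pos=1:; next count becomes 3; next result becomes 0; next at idx=2:; next result becomes 1; next at idx=3:; next result becomes 2; next at idx=4:; next result becomes 3; next at idx=5:; next result becomes 4; next at idx=6:; next result becomes 5; next delta becomes 10; next final value 5
eval_b: delta becomes -4; next (!(min(-4, step) != (delta - step))) evaluates to true; next base becomes -4; next count becomes 1; next at idx=2:; next count becomes 1; next at pos=0:; next count becomes 1; next at pos=1:; next count becomes 2; next at idx=3:; next count becomes 2; next at pos=0:; next count becomes 2; next at pos=1:; next count becomes 3; next result becomes 0; next at idx=2:; next result becomes 4; next at idx=3:; next result becomes 8; next at idx=4:; next result becomes 12; next at idx=5:; next result becomes 16; next at idx=6:; next result becomes 20; next delta becomes 22; next final value 9
verdict: not equivalent; witness: base=-1, step=0


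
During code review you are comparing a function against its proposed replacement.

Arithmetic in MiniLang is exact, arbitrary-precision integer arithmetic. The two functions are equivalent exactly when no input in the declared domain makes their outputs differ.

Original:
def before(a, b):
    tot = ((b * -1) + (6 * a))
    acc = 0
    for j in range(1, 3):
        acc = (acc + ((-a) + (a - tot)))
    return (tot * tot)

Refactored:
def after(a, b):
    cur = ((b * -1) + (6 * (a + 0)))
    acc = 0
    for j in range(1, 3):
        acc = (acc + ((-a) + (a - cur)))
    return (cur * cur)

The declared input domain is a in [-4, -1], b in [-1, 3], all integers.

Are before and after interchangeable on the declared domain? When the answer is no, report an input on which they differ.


Reading the diff, among the changes: local variable names differ; and constant usage differs; and arithmetic usage differs.
Tracing a=-1, b=1: before: tot becomes -7; next acc becomes 0; next at j=1:; next acc becomes 7; next at j=2:; next acc becomes 14; next final value 49 | after: cur becomes -7; next acc becomes 0; next at j=1:; next acc becomes 7; next at j=2:; next acc becomes 14; next final value 49 — matching result 49.
An exhaustive pass over the 20 declared inputs shows identical outputs.
verdict: equivalent


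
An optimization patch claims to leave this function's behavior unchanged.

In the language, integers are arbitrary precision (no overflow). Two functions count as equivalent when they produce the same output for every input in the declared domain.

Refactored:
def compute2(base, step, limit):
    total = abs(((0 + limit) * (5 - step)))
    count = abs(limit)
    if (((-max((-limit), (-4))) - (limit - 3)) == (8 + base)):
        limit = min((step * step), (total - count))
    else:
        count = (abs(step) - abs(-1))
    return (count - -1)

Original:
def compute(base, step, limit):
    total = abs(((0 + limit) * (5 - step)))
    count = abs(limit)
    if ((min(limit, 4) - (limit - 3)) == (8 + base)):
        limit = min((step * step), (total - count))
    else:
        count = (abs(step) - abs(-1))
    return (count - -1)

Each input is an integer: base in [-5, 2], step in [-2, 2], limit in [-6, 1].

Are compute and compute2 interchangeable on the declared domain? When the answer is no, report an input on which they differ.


This is a faithful refactor — min/max/abs usage differs, but the computed results match everywhere.
Spot check at base=-1, step=0, limit=1 — compute: total = 5; count = 1; ((min(limit, 4) - (limit - 3)) == (8 + base)) -> false; count = -1; return 0. compute2: total = 5; count = 1; (((-max((-limit), (-4))) - (limit - 3)) == (8 + base)) -> false; count = -1; return 0. Both give 0.
Every one of the 320 inputs gives matching results.
verdict: equivalent


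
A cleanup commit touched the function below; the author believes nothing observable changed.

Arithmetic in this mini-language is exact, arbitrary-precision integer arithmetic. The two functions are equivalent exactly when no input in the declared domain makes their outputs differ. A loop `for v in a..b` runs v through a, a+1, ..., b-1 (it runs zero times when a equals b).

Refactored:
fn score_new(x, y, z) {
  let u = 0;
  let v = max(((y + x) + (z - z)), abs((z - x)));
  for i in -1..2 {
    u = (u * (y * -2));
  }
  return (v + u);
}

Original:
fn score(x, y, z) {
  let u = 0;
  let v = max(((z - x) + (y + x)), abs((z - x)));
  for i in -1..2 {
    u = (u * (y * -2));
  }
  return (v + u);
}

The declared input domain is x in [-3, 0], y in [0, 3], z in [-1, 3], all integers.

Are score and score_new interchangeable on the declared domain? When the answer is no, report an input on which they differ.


Run the pair on x=-2, y=3, z=-1.
score: u = 0; v = 2; [i=-1]; u = 0; [i=0]; u = 0; [i=1]; u = 0; return 2
score_new: u = 0; v = 1; [i=-1]; u = 0; [i=0]; u = 0; [i=1]; u = 0; return 1
2 vs 1 — the two versions disagree here.
verdict: not equivalent; witness: x=-2, y=3, z=-1


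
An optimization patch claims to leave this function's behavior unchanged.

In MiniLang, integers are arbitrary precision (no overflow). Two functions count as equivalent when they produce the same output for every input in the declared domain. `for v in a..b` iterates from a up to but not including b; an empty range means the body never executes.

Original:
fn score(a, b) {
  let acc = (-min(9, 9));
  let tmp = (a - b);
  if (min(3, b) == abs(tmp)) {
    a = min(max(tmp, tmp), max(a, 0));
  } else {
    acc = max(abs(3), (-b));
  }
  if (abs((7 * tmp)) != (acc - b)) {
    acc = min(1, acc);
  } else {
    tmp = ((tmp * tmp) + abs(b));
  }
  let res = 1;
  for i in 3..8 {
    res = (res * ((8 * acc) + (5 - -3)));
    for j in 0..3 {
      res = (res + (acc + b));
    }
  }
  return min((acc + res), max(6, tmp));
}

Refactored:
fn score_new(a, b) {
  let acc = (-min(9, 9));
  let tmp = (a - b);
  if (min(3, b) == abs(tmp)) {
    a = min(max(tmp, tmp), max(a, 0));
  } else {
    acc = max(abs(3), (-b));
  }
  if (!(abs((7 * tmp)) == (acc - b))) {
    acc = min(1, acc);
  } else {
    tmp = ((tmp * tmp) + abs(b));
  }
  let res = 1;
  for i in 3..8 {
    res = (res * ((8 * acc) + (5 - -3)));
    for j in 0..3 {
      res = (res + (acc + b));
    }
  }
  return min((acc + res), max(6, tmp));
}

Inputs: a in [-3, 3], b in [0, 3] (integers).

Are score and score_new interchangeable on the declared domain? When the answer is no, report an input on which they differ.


This is a faithful refactor — boolean connective usage differs; and comparison usage differs, but the computed results match everywhere.
As a probe, take a=1, b=2: score runs acc = -9; tmp = -1; (min(3, b) == abs(tmp)) -> false; acc = 3; (abs((7 * tmp)) != (acc - b)) -> true; acc = 1; res = 1; [i=3]; res = 16; [j=0]; res = 19; [j=1]; res = 22; [j=2]; res = 25; [i=4]; res = 400; [j=0]; res = 403; [j=1]; res = 406; [j=2]; res = 409; [i=5]; res = 6544; [j=0]; res = 6547; [j=1]; res = 6550; [j=2]; res = 6553; [i=6]; res = 104848; [j=0]; res = 104851; [j=1]; res = 104854; [j=2]; res = 104857; [i=7]; res = 1677712; [j=0]; res = 1677715; [j=1]; res = 1677718; [j=2]; res = 1677721; return 6; score_new runs acc = -9; tmp = -1; (min(3, b) == abs(tmp)) -> false; acc = 3; (!(abs((7 * tmp)) == (acc - b))) -> true; acc = 1; res = 1; [i=3]; res = 16; [j=0]; res = 19; [j=1]; res = 22; [j=2]; res = 25; [i=4]; res = 400; [j=0]; res = 403; [j=1]; res = 406; [j=2]; res = 409; [i=5]; res = 6544; [j=0]; res = 6547; [j=1]; res = 6550; [j=2]; res = 6553; [i=6]; res = 104848; [j=0]; res = 104851; [j=1]; res = 104854; [j=2]; res = 104857; [i=7]; res = 1677712; [j=0]; res = 1677715; [j=1]; res = 1677718; [j=2]; res = 1677721; return 6; both end at 6.
An exhaustive pass over the 28 declared inputs shows identical outputs.
verdict: equivalent


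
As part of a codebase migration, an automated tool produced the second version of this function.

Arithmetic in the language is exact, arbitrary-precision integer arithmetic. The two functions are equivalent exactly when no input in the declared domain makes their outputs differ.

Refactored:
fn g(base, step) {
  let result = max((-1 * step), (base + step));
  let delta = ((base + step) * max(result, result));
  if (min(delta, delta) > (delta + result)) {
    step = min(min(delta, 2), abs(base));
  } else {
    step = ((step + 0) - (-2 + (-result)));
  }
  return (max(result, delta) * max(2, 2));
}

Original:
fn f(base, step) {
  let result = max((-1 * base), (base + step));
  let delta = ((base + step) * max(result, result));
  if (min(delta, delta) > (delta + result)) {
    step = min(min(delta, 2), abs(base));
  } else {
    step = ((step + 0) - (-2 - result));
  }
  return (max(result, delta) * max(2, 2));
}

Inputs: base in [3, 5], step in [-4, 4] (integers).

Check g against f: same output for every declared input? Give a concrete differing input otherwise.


Not equivalent: base=3, step=-4 separates them (2 vs 8).
f: result := -1 | delta := 1 | (min(delta, delta) > (delta + result)): true | step := 1 | result 2
g: result := 4 | delta := -4 | (min(delta, delta) > (delta + result)): false | step := 2 | result 8
verdict: not equivalent; witness: base=3, step=-4


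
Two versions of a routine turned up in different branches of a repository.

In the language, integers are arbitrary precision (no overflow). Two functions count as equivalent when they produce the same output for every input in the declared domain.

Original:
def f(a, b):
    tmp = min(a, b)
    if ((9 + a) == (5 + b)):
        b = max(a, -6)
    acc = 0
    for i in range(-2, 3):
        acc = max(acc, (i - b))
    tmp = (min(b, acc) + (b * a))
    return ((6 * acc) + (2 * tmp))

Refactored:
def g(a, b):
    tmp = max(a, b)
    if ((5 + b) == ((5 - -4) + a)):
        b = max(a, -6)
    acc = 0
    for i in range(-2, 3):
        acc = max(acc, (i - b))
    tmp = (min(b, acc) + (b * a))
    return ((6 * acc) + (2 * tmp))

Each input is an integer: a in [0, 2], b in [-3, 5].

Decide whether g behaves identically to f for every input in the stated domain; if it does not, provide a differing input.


The edit looks behavioral (`min(a, b)` became `max(a, b)`), but over these ranges it never changes the outcome.
As a probe, take a=0, b=3: f runs tmp = 0; ((9 + a) == (5 + b)) -> false; acc = 0; [i=-2]; acc = 0; [i=-1]; acc = 0; [i=0]; acc = 0; [i=1]; acc = 0; [i=2]; acc = 0; tmp = 0; return 0; g runs tmp = 3; ((5 + b) == ((5 - -4) + a)) -> false; acc = 0; [i=-2]; acc = 0; [i=-1]; acc = 0; [i=0]; acc = 0; [i=1]; acc = 0; [i=2]; acc = 0; tmp = 0; return 0; both end at 0.
Checked all 27 inputs in the declared domain: the outputs agree on every one.
verdict: equivalent


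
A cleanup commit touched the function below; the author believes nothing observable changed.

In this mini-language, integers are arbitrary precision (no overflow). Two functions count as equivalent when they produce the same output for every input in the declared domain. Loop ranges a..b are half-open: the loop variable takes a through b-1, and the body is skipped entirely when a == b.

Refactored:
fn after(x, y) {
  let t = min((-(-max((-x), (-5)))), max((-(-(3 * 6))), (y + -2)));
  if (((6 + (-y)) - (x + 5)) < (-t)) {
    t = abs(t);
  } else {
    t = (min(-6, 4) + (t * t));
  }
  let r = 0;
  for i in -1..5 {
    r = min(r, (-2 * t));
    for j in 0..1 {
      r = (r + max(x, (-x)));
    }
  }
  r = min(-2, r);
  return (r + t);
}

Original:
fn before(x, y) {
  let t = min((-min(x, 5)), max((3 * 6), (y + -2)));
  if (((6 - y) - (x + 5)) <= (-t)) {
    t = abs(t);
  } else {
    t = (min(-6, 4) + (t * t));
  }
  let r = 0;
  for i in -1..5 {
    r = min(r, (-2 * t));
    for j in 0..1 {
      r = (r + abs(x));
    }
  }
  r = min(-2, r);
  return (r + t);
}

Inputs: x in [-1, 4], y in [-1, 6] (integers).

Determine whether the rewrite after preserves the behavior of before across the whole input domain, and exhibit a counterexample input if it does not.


Consider the input x=-1, y=3.
before: t = 1; (((6 - y) - (x + 5)) <= (-t)) -> true; t = 1; r = 0; [i=-1]; r = -2; [j=0]; r = -1; [i=0]; r = -2; [j=0]; r = -1; [i=1]; r = -2; [j=0]; r = -1; [i=2]; r = -2; [j=0]; r = -1; [i=3]; r = -2; [j=0]; r = -1; [i=4]; r = -2; [j=0]; r = -1; r = -2; return -1
after: t = 1; (((6 + (-y)) - (x + 5)) < (-t)) -> false; t = -5; r = 0; [i=-1]; r = 0; [j=0]; r = 1; [i=0]; r = 1; [j=0]; r = 2; [i=1]; r = 2; [j=0]; r = 3; [i=2]; r = 3; [j=0]; r = 4; [i=3]; r = 4; [j=0]; r = 5; [i=4]; r = 5; [j=0]; r = 6; r = -2; return -7
-1 != -7, so the rewrite changes behavior.
verdict: not equivalent; witness: x=-1, y=3
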